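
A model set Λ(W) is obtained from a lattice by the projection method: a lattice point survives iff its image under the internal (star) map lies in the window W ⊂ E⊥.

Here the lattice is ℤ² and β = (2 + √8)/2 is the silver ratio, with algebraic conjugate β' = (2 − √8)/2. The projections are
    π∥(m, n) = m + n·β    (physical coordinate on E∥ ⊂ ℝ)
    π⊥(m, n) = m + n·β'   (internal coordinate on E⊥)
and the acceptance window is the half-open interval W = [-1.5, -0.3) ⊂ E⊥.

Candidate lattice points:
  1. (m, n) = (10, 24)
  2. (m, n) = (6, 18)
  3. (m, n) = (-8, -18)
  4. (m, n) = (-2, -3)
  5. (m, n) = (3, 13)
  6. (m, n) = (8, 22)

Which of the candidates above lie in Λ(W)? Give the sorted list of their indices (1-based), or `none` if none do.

2, 3, 4, 6

Numerically β ≈ 2.414214 and β' = −1/β ≈ -0.414214.
#1 (10,24): internal coord 10 + (24)·β' = +0.058875; +0.058875 ∉ [-1.5, -0.3) → out
#2 (6,18): internal coord 6 + (18)·β' = -1.455844; -1.455844 ∈ [-1.5, -0.3) → IN Λ
#3 (-8,-18): internal coord -8 + (-18)·β' = -0.544156; -0.544156 ∈ [-1.5, -0.3) → IN Λ
#4 (-2,-3): internal coord -2 + (-3)·β' = -0.757359; -0.757359 ∈ [-1.5, -0.3) → IN Λ
#5 (3,13): internal coord 3 + (13)·β' = -2.384776; -2.384776 ∉ [-1.5, -0.3) → out
#6 (8,22): internal coord 8 + (22)·β' = -1.112698; -1.112698 ∈ [-1.5, -0.3) → IN Λ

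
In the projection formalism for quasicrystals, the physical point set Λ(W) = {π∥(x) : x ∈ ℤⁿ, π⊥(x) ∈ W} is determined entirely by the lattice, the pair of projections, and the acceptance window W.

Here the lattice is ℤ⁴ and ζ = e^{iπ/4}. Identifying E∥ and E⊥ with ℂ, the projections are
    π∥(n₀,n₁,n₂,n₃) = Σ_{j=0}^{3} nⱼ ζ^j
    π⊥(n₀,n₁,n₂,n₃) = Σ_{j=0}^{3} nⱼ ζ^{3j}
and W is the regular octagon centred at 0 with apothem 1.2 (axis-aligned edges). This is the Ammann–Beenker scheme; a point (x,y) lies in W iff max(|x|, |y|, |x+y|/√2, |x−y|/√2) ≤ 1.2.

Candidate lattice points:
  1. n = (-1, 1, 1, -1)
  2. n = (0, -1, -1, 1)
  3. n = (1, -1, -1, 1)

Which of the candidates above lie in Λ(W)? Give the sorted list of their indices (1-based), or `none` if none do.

Internal map: ζ^{3j} for j=0..3 gives (1,0), (−√2/2,√2/2), (0,−1), (√2/2,√2/2).
candidate 1: n = (-1, 1, 1, -1) → π⊥ ≈ (-2.414214, -1.000000); max(|x|,|y|,|x±y|/√2) = 2.414214 > 1.2 ⇒ ∉ W
candidate 2: n = (0, -1, -1, 1) → π⊥ ≈ (+1.414214, +1.000000); max(|x|,|y|,|x±y|/√2) = 1.707107 > 1.2 ⇒ ∉ W
candidate 3: n = (1, -1, -1, 1) → π⊥ ≈ (+2.414214, +1.000000); max(|x|,|y|,|x±y|/√2) = 2.414214 > 1.2 ⇒ ∉ W

none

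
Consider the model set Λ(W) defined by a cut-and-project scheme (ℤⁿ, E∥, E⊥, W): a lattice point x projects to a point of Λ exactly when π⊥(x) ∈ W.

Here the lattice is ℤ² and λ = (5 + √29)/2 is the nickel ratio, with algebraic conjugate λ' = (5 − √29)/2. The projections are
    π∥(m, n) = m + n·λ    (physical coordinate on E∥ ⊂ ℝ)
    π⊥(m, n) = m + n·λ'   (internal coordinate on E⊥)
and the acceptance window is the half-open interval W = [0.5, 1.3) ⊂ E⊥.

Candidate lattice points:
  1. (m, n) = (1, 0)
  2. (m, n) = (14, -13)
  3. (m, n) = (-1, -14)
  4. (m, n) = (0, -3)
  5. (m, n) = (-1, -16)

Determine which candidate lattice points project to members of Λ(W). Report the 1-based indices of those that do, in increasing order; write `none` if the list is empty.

λ' = (5−√29)/2 ≈ -0.192582.
candidate 1: (m,n)=(1,0) → π∥ = 1+0·λ ≈ 1.000000, π⊥ = 1+0·λ' ≈ 1.000000 ∈ [0.5, 1.3) ⇒ IN Λ
candidate 2: (m,n)=(14,-13) → π∥ = 14-13·λ ≈ -53.503571, π⊥ = 14-13·λ' ≈ 16.503571 ∉ [0.5, 1.3) ⇒ out
candidate 3: (m,n)=(-1,-14) → π∥ = -1-14·λ ≈ -73.696154, π⊥ = -1-14·λ' ≈ 1.696154 ∉ [0.5, 1.3) ⇒ out
candidate 4: (m,n)=(0,-3) → π∥ = 0-3·λ ≈ -15.577747, π⊥ = 0-3·λ' ≈ 0.577747 ∈ [0.5, 1.3) ⇒ IN Λ
candidate 5: (m,n)=(-1,-16) → π∥ = -1-16·λ ≈ -84.081318, π⊥ = -1-16·λ' ≈ 2.081318 ∉ [0.5, 1.3) ⇒ out

1, 4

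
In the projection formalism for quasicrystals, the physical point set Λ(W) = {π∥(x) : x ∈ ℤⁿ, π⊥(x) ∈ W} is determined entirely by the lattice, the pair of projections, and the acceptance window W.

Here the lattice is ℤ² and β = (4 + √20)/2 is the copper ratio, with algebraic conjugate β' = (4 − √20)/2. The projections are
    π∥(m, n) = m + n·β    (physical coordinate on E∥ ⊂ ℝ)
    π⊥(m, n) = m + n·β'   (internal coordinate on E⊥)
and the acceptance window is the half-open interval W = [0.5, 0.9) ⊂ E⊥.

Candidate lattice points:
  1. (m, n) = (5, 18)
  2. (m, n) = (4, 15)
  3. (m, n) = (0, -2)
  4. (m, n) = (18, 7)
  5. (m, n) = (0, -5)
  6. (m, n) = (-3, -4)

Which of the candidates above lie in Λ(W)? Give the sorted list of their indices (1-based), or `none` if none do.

β' = (4−√20)/2 ≈ -0.23607.
candidate 1: (m,n)=(5,18) → π∥ = 5+18·β ≈ 81.24922, π⊥ = 5+18·β' ≈ 0.75078 ∈ [0.5, 0.9) ⇒ IN Λ
candidate 2: (m,n)=(4,15) → π∥ = 4+15·β ≈ 67.54102, π⊥ = 4+15·β' ≈ 0.45898 ∉ [0.5, 0.9) ⇒ out
candidate 3: (m,n)=(0,-2) → π∥ = 0-2·β ≈ -8.47214, π⊥ = 0-2·β' ≈ 0.47214 ∉ [0.5, 0.9) ⇒ out
candidate 4: (m,n)=(18,7) → π∥ = 18+7·β ≈ 47.65248, π⊥ = 18+7·β' ≈ 16.34752 ∉ [0.5, 0.9) ⇒ out
candidate 5: (m,n)=(0,-5) → π∥ = 0-5·β ≈ -21.18034, π⊥ = 0-5·β' ≈ 1.18034 ∉ [0.5, 0.9) ⇒ out
candidate 6: (m,n)=(-3,-4) → π∥ = -3-4·β ≈ -19.94427, π⊥ = -3-4·β' ≈ -2.05573 ∉ [0.5, 0.9) ⇒ out

1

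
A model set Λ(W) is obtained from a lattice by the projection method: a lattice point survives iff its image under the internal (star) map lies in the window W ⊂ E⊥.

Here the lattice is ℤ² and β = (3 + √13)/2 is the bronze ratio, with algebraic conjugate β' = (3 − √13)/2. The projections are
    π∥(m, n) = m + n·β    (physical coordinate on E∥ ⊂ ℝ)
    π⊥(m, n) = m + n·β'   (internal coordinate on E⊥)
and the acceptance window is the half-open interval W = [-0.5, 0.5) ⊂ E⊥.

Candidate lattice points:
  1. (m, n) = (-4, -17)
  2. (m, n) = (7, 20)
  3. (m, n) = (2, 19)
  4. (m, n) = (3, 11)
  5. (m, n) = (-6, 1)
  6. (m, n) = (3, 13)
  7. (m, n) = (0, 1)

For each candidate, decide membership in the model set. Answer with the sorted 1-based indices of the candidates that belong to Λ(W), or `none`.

4, 7

Numerically β ≈ 3.30278 and β' = −1/β ≈ -0.30278.
[1] lift (-4,-17): star map gives 1.14719; window check -0.5 ≤ 1.14719 < 0.5 is false → out
[2] lift (7,20): star map gives 0.94449; window check -0.5 ≤ 0.94449 < 0.5 is false → out
[3] lift (2,19): star map gives -3.75274; window check -0.5 ≤ -3.75274 < 0.5 is false → out
[4] lift (3,11): star map gives -0.33053; window check -0.5 ≤ -0.33053 < 0.5 is true → IN Λ
[5] lift (-6,1): star map gives -6.30278; window check -0.5 ≤ -6.30278 < 0.5 is false → out
[6] lift (3,13): star map gives -0.93608; window check -0.5 ≤ -0.93608 < 0.5 is false → out
[7] lift (0,1): star map gives -0.30278; window check -0.5 ≤ -0.30278 < 0.5 is true → IN Λ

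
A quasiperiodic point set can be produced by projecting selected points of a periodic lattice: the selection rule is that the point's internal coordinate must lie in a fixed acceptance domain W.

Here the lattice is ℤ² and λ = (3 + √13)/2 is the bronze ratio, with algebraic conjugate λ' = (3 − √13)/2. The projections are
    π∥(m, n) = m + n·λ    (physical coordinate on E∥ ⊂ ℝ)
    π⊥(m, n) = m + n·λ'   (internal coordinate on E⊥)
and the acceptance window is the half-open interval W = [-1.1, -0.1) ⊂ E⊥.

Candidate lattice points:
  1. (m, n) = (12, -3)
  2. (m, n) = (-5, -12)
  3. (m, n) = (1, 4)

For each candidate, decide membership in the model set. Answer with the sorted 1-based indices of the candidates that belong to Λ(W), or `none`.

λ' = (3−√13)/2 ≈ -0.3028.
#1 (12,-3): internal coord 12 + (-3)·λ' = +12.9083; +12.9083 ∉ [-1.1, -0.1) → out
#2 (-5,-12): internal coord -5 + (-12)·λ' = -1.3667; -1.3667 ∉ [-1.1, -0.1) → out
#3 (1,4): internal coord 1 + (4)·λ' = -0.2111; -0.2111 ∈ [-1.1, -0.1) → IN Λ

3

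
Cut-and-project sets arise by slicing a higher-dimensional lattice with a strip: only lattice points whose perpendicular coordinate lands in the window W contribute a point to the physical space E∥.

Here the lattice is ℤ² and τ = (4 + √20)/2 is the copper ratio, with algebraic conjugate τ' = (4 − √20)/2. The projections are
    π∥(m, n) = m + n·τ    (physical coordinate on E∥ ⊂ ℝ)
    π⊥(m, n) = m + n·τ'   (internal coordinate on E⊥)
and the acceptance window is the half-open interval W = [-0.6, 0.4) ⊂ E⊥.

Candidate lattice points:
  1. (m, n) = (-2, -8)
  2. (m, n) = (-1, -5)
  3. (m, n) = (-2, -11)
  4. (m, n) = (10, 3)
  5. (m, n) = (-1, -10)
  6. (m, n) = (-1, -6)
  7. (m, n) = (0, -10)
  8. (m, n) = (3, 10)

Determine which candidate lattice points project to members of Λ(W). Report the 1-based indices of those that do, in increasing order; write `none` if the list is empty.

1, 2

Compute τ' = (4−√20)/2 = -0.2361, so π⊥(m,n) = m -0.2361·n.
[1] lift (-2,-8): star map gives -0.1115; window check -0.6 ≤ -0.1115 < 0.4 is true → IN Λ
[2] lift (-1,-5): star map gives 0.1803; window check -0.6 ≤ 0.1803 < 0.4 is true → IN Λ
[3] lift (-2,-11): star map gives 0.5967; window check -0.6 ≤ 0.5967 < 0.4 is false → out
[4] lift (10,3): star map gives 9.2918; window check -0.6 ≤ 9.2918 < 0.4 is false → out
[5] lift (-1,-10): star map gives 1.3607; window check -0.6 ≤ 1.3607 < 0.4 is false → out
[6] lift (-1,-6): star map gives 0.4164; window check -0.6 ≤ 0.4164 < 0.4 is false → out
[7] lift (0,-10): star map gives 2.3607; window check -0.6 ≤ 2.3607 < 0.4 is false → out
[8] lift (3,10): star map gives 0.6393; window check -0.6 ≤ 0.6393 < 0.4 is false → out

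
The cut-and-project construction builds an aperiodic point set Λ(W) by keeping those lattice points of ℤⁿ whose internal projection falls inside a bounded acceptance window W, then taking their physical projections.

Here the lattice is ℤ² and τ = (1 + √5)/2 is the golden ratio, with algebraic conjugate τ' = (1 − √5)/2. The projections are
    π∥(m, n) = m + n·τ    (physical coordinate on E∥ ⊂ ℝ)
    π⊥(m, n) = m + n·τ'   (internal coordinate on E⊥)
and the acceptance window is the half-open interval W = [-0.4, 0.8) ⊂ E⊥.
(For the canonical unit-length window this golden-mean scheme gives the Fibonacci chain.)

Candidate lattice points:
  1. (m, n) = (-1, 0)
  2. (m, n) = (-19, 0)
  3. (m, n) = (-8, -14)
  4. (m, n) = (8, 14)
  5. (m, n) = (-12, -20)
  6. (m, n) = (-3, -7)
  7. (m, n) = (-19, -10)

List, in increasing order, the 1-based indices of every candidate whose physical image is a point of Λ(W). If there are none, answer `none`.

τ' = (1−√5)/2 ≈ -0.618034.
candidate 1: (m,n)=(-1,0) → π∥ = -1+0·τ ≈ -1.000000, π⊥ = -1+0·τ' ≈ -1.000000 ∉ [-0.4, 0.8) ⇒ out
candidate 2: (m,n)=(-19,0) → π∥ = -19+0·τ ≈ -19.000000, π⊥ = -19+0·τ' ≈ -19.000000 ∉ [-0.4, 0.8) ⇒ out
candidate 3: (m,n)=(-8,-14) → π∥ = -8-14·τ ≈ -30.652476, π⊥ = -8-14·τ' ≈ 0.652476 ∈ [-0.4, 0.8) ⇒ IN Λ
candidate 4: (m,n)=(8,14) → π∥ = 8+14·τ ≈ 30.652476, π⊥ = 8+14·τ' ≈ -0.652476 ∉ [-0.4, 0.8) ⇒ out
candidate 5: (m,n)=(-12,-20) → π∥ = -12-20·τ ≈ -44.360680, π⊥ = -12-20·τ' ≈ 0.360680 ∈ [-0.4, 0.8) ⇒ IN Λ
candidate 6: (m,n)=(-3,-7) → π∥ = -3-7·τ ≈ -14.326238, π⊥ = -3-7·τ' ≈ 1.326238 ∉ [-0.4, 0.8) ⇒ out
candidate 7: (m,n)=(-19,-10) → π∥ = -19-10·τ ≈ -35.180340, π⊥ = -19-10·τ' ≈ -12.819660 ∉ [-0.4, 0.8) ⇒ out

3, 5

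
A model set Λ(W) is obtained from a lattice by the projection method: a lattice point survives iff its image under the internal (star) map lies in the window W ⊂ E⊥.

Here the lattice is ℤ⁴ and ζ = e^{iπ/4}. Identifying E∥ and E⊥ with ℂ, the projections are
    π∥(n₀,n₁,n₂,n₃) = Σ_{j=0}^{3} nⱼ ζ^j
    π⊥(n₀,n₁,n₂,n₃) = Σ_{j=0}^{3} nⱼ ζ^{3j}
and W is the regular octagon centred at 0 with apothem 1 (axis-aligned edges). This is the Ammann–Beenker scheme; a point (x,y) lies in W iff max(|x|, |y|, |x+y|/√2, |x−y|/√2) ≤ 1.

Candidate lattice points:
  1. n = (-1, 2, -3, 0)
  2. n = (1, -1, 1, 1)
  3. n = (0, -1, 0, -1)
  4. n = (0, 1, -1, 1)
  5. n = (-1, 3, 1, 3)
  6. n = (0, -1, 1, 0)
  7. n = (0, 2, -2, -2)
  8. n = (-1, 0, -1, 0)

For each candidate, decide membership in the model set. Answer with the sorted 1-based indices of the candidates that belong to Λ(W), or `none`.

none

With ζ = e^{iπ/4} the internal vectors are ζ^0,ζ^3,ζ^6,ζ^9.
candidate 1: n = (-1, 2, -3, 0) → π⊥ ≈ (-2.41421, +4.41421); max(|x|,|y|,|x±y|/√2) = 4.82843 > 1 ⇒ ∉ W
candidate 2: n = (1, -1, 1, 1) → π⊥ ≈ (+2.41421, -1.00000); max(|x|,|y|,|x±y|/√2) = 2.41421 > 1 ⇒ ∉ W
candidate 3: n = (0, -1, 0, -1) → π⊥ ≈ (+0.00000, -1.41421); max(|x|,|y|,|x±y|/√2) = 1.41421 > 1 ⇒ ∉ W
candidate 4: n = (0, 1, -1, 1) → π⊥ ≈ (+0.00000, +2.41421); max(|x|,|y|,|x±y|/√2) = 2.41421 > 1 ⇒ ∉ W
candidate 5: n = (-1, 3, 1, 3) → π⊥ ≈ (-1.00000, +3.24264); max(|x|,|y|,|x±y|/√2) = 3.24264 > 1 ⇒ ∉ W
candidate 6: n = (0, -1, 1, 0) → π⊥ ≈ (+0.70711, -1.70711); max(|x|,|y|,|x±y|/√2) = 1.70711 > 1 ⇒ ∉ W
candidate 7: n = (0, 2, -2, -2) → π⊥ ≈ (-2.82843, +2.00000); max(|x|,|y|,|x±y|/√2) = 3.41421 > 1 ⇒ ∉ W
candidate 8: n = (-1, 0, -1, 0) → π⊥ ≈ (-1.00000, +1.00000); max(|x|,|y|,|x±y|/√2) = 1.41421 > 1 ⇒ ∉ W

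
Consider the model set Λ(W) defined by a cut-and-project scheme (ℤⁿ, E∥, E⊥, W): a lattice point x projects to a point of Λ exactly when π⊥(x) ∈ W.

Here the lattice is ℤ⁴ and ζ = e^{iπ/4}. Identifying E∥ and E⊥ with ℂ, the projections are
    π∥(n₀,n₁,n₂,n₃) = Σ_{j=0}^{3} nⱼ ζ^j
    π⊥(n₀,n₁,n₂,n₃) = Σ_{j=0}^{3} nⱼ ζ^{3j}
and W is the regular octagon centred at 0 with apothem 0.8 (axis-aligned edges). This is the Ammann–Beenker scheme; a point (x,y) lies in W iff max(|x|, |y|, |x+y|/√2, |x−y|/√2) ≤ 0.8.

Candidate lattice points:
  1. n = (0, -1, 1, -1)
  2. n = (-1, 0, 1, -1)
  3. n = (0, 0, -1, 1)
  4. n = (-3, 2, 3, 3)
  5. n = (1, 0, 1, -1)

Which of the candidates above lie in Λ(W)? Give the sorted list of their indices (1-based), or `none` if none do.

Internal map: ζ^{3j} for j=0..3 gives (1,0), (−√2/2,√2/2), (0,−1), (√2/2,√2/2).
#1 (0, -1, 1, -1): internal (0.000000, -2.414214); octagon support 2.414214 vs apothem 0.8 → ∉ W
#2 (-1, 0, 1, -1): internal (-1.707107, -1.707107); octagon support 2.414214 vs apothem 0.8 → ∉ W
#3 (0, 0, -1, 1): internal (0.707107, 1.707107); octagon support 1.707107 vs apothem 0.8 → ∉ W
#4 (-3, 2, 3, 3): internal (-2.292893, 0.535534); octagon support 2.292893 vs apothem 0.8 → ∉ W
#5 (1, 0, 1, -1): internal (0.292893, -1.707107); octagon support 1.707107 vs apothem 0.8 → ∉ W

none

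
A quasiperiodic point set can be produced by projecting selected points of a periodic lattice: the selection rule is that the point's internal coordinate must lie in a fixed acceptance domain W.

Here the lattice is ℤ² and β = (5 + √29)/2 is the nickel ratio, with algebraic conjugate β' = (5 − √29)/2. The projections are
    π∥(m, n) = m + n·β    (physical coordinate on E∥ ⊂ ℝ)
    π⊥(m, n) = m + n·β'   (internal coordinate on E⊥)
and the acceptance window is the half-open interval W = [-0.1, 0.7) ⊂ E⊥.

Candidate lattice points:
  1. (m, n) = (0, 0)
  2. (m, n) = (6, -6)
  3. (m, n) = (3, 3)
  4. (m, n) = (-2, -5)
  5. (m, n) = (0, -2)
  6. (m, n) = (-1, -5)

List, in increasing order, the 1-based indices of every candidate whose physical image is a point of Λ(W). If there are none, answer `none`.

1, 5, 6

β' = (5−√29)/2 ≈ -0.1926.
#1 (0,0): internal coord 0 + (0)·β' = +0.0000; +0.0000 ∈ [-0.1, 0.7) → IN Λ
#2 (6,-6): internal coord 6 + (-6)·β' = +7.1555; +7.1555 ∉ [-0.1, 0.7) → out
#3 (3,3): internal coord 3 + (3)·β' = +2.4223; +2.4223 ∉ [-0.1, 0.7) → out
#4 (-2,-5): internal coord -2 + (-5)·β' = -1.0371; -1.0371 ∉ [-0.1, 0.7) → out
#5 (0,-2): internal coord 0 + (-2)·β' = +0.3852; +0.3852 ∈ [-0.1, 0.7) → IN Λ
#6 (-1,-5): internal coord -1 + (-5)·β' = -0.0371; -0.0371 ∈ [-0.1, 0.7) → IN Λ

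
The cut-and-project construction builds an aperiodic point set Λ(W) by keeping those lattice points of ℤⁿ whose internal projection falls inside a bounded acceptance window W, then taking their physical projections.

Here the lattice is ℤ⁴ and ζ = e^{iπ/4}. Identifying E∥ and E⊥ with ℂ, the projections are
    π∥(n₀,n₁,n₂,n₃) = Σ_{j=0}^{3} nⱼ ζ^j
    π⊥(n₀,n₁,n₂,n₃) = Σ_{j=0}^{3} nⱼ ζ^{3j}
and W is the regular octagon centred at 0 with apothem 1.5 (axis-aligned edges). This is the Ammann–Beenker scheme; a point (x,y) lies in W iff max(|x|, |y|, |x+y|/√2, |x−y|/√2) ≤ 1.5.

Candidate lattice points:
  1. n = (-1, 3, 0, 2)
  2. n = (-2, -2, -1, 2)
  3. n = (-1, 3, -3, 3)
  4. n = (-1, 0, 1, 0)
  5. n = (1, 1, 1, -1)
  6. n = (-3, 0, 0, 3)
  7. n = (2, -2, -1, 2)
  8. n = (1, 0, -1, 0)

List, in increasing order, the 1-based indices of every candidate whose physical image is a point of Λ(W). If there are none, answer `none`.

2, 4, 5, 8

π⊥(n) = n₀ + n₁ζ³ + n₂ζ⁶ + n₃ζ⁹ where ζ = e^{iπ/4}.
#1 (-1, 3, 0, 2): internal (-1.707107, 3.535534); octagon support 3.707107 vs apothem 1.5 → ∉ W
#2 (-2, -2, -1, 2): internal (0.828427, 1.000000); octagon support 1.292893 vs apothem 1.5 → ∈ W
#3 (-1, 3, -3, 3): internal (-1.000000, 7.242641); octagon support 7.242641 vs apothem 1.5 → ∉ W
#4 (-1, 0, 1, 0): internal (-1.000000, -1.000000); octagon support 1.414214 vs apothem 1.5 → ∈ W
#5 (1, 1, 1, -1): internal (-0.414214, -1.000000); octagon support 1.000000 vs apothem 1.5 → ∈ W
#6 (-3, 0, 0, 3): internal (-0.878680, 2.121320); octagon support 2.121320 vs apothem 1.5 → ∉ W
#7 (2, -2, -1, 2): internal (4.828427, 1.000000); octagon support 4.828427 vs apothem 1.5 → ∉ W
#8 (1, 0, -1, 0): internal (1.000000, 1.000000); octagon support 1.414214 vs apothem 1.5 → ∈ W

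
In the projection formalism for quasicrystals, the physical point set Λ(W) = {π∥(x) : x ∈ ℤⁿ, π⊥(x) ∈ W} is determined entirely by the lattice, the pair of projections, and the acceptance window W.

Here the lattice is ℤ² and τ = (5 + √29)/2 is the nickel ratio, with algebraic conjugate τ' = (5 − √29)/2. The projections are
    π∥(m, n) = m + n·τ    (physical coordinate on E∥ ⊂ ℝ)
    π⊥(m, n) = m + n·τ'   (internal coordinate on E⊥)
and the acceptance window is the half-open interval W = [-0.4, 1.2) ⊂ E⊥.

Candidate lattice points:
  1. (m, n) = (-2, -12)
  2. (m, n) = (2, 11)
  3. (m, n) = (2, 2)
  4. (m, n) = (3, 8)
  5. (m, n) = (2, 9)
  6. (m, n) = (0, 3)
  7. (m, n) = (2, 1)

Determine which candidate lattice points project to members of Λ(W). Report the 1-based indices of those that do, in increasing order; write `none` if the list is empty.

Numerically τ ≈ 5.1926 and τ' = −1/τ ≈ -0.1926.
candidate 1: (m,n)=(-2,-12) → π∥ = -2-12·τ ≈ -64.3110, π⊥ = -2-12·τ' ≈ 0.3110 ∈ [-0.4, 1.2) ⇒ IN Λ
candidate 2: (m,n)=(2,11) → π∥ = 2+11·τ ≈ 59.1184, π⊥ = 2+11·τ' ≈ -0.1184 ∈ [-0.4, 1.2) ⇒ IN Λ
candidate 3: (m,n)=(2,2) → π∥ = 2+2·τ ≈ 12.3852, π⊥ = 2+2·τ' ≈ 1.6148 ∉ [-0.4, 1.2) ⇒ out
candidate 4: (m,n)=(3,8) → π∥ = 3+8·τ ≈ 44.5407, π⊥ = 3+8·τ' ≈ 1.4593 ∉ [-0.4, 1.2) ⇒ out
candidate 5: (m,n)=(2,9) → π∥ = 2+9·τ ≈ 48.7332, π⊥ = 2+9·τ' ≈ 0.2668 ∈ [-0.4, 1.2) ⇒ IN Λ
candidate 6: (m,n)=(0,3) → π∥ = 0+3·τ ≈ 15.5777, π⊥ = 0+3·τ' ≈ -0.5777 ∉ [-0.4, 1.2) ⇒ out
candidate 7: (m,n)=(2,1) → π∥ = 2+1·τ ≈ 7.1926, π⊥ = 2+1·τ' ≈ 1.8074 ∉ [-0.4, 1.2) ⇒ out

1, 2, 5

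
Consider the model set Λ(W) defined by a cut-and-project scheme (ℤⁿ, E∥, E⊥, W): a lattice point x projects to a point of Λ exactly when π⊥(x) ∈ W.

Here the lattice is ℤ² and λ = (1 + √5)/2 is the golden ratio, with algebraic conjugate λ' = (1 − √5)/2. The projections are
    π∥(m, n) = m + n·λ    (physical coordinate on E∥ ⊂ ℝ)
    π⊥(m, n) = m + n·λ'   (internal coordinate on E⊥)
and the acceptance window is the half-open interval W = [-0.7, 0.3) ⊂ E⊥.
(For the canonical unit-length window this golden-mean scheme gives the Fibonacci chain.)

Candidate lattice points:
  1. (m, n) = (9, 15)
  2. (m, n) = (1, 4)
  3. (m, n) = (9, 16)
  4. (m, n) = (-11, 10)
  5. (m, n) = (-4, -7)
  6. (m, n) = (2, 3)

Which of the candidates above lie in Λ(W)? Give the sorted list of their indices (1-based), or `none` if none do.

1, 6

λ' = (1−√5)/2 ≈ -0.61803.
#1 (9,15): internal coord 9 + (15)·λ' = -0.27051; -0.27051 ∈ [-0.7, 0.3) → IN Λ
#2 (1,4): internal coord 1 + (4)·λ' = -1.47214; -1.47214 ∉ [-0.7, 0.3) → out
#3 (9,16): internal coord 9 + (16)·λ' = -0.88854; -0.88854 ∉ [-0.7, 0.3) → out
#4 (-11,10): internal coord -11 + (10)·λ' = -17.18034; -17.18034 ∉ [-0.7, 0.3) → out
#5 (-4,-7): internal coord -4 + (-7)·λ' = +0.32624; +0.32624 ∉ [-0.7, 0.3) → out
#6 (2,3): internal coord 2 + (3)·λ' = +0.14590; +0.14590 ∈ [-0.7, 0.3) → IN Λ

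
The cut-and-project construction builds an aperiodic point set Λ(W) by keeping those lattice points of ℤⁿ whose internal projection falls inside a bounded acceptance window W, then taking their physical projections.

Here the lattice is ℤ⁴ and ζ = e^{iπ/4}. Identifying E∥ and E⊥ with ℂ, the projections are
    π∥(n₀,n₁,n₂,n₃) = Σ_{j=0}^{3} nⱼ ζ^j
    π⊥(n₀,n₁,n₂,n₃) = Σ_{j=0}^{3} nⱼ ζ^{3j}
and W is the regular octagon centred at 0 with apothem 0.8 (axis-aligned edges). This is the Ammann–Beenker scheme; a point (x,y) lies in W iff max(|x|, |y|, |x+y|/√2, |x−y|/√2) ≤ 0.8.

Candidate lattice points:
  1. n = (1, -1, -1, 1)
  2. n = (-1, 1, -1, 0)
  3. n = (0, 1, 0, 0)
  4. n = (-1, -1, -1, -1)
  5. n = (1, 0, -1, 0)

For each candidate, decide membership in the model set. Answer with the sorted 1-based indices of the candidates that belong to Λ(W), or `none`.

none

With ζ = e^{iπ/4} the internal vectors are ζ^0,ζ^3,ζ^6,ζ^9.
#1 (1, -1, -1, 1): internal (2.4142, 1.0000); octagon support 2.4142 vs apothem 0.8 → ∉ W
#2 (-1, 1, -1, 0): internal (-1.7071, 1.7071); octagon support 2.4142 vs apothem 0.8 → ∉ W
#3 (0, 1, 0, 0): internal (-0.7071, 0.7071); octagon support 1.0000 vs apothem 0.8 → ∉ W
#4 (-1, -1, -1, -1): internal (-1.0000, -0.4142); octagon support 1.0000 vs apothem 0.8 → ∉ W
#5 (1, 0, -1, 0): internal (1.0000, 1.0000); octagon support 1.4142 vs apothem 0.8 → ∉ W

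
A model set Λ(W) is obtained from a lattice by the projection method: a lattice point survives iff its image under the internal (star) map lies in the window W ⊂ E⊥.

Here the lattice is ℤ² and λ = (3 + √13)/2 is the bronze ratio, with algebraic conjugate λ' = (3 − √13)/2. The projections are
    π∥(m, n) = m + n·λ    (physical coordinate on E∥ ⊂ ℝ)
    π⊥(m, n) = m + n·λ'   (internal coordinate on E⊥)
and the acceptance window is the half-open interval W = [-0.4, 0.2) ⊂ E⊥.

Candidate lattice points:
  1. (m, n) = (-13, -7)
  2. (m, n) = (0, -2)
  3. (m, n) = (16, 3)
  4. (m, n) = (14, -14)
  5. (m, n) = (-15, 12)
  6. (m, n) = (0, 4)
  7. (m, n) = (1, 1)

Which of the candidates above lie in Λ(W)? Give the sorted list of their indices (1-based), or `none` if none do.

Compute λ' = (3−√13)/2 = -0.30278, so π⊥(m,n) = m -0.30278·n.
candidate 1: (m,n)=(-13,-7) → π∥ = -13-7·λ ≈ -36.11943, π⊥ = -13-7·λ' ≈ -10.88057 ∉ [-0.4, 0.2) ⇒ out
candidate 2: (m,n)=(0,-2) → π∥ = 0-2·λ ≈ -6.60555, π⊥ = 0-2·λ' ≈ 0.60555 ∉ [-0.4, 0.2) ⇒ out
candidate 3: (m,n)=(16,3) → π∥ = 16+3·λ ≈ 25.90833, π⊥ = 16+3·λ' ≈ 15.09167 ∉ [-0.4, 0.2) ⇒ out
candidate 4: (m,n)=(14,-14) → π∥ = 14-14·λ ≈ -32.23886, π⊥ = 14-14·λ' ≈ 18.23886 ∉ [-0.4, 0.2) ⇒ out
candidate 5: (m,n)=(-15,12) → π∥ = -15+12·λ ≈ 24.63331, π⊥ = -15+12·λ' ≈ -18.63331 ∉ [-0.4, 0.2) ⇒ out
candidate 6: (m,n)=(0,4) → π∥ = 0+4·λ ≈ 13.21110, π⊥ = 0+4·λ' ≈ -1.21110 ∉ [-0.4, 0.2) ⇒ out
candidate 7: (m,n)=(1,1) → π∥ = 1+1·λ ≈ 4.30278, π⊥ = 1+1·λ' ≈ 0.69722 ∉ [-0.4, 0.2) ⇒ out

none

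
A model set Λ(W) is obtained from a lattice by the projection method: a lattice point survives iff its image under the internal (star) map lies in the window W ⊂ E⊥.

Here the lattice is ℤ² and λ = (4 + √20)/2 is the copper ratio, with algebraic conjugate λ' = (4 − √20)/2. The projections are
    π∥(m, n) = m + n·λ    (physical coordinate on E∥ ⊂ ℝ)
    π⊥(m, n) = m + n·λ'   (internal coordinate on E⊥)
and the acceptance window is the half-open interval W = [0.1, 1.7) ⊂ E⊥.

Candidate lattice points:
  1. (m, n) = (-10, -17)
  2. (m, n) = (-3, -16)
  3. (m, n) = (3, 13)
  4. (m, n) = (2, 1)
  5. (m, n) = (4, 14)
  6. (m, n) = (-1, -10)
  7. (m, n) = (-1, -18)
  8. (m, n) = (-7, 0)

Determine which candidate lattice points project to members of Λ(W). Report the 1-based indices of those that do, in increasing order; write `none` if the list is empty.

2, 5, 6

Numerically λ ≈ 4.2361 and λ' = −1/λ ≈ -0.2361.
#1 (-10,-17): internal coord -10 + (-17)·λ' = -5.9868; -5.9868 ∉ [0.1, 1.7) → out
#2 (-3,-16): internal coord -3 + (-16)·λ' = +0.7771; +0.7771 ∈ [0.1, 1.7) → IN Λ
#3 (3,13): internal coord 3 + (13)·λ' = -0.0689; -0.0689 ∉ [0.1, 1.7) → out
#4 (2,1): internal coord 2 + (1)·λ' = +1.7639; +1.7639 ∉ [0.1, 1.7) → out
#5 (4,14): internal coord 4 + (14)·λ' = +0.6950; +0.6950 ∈ [0.1, 1.7) → IN Λ
#6 (-1,-10): internal coord -1 + (-10)·λ' = +1.3607; +1.3607 ∈ [0.1, 1.7) → IN Λ
#7 (-1,-18): internal coord -1 + (-18)·λ' = +3.2492; +3.2492 ∉ [0.1, 1.7) → out
#8 (-7,0): internal coord -7 + (0)·λ' = -7.0000; -7.0000 ∉ [0.1, 1.7) → out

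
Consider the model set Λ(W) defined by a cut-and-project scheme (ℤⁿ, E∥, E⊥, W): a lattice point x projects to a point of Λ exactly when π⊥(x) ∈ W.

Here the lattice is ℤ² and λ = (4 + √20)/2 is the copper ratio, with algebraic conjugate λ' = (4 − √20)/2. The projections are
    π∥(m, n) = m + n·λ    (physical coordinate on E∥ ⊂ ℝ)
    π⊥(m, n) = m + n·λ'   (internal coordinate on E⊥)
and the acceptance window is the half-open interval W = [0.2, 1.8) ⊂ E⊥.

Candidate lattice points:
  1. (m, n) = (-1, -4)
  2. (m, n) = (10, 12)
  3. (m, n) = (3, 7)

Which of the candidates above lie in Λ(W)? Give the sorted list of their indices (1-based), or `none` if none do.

3

Compute λ' = (4−√20)/2 = -0.23607, so π⊥(m,n) = m -0.23607·n.
candidate 1: (m,n)=(-1,-4) → π∥ = -1-4·λ ≈ -17.94427, π⊥ = -1-4·λ' ≈ -0.05573 ∉ [0.2, 1.8) ⇒ out
candidate 2: (m,n)=(10,12) → π∥ = 10+12·λ ≈ 60.83282, π⊥ = 10+12·λ' ≈ 7.16718 ∉ [0.2, 1.8) ⇒ out
candidate 3: (m,n)=(3,7) → π∥ = 3+7·λ ≈ 32.65248, π⊥ = 3+7·λ' ≈ 1.34752 ∈ [0.2, 1.8) ⇒ IN Λ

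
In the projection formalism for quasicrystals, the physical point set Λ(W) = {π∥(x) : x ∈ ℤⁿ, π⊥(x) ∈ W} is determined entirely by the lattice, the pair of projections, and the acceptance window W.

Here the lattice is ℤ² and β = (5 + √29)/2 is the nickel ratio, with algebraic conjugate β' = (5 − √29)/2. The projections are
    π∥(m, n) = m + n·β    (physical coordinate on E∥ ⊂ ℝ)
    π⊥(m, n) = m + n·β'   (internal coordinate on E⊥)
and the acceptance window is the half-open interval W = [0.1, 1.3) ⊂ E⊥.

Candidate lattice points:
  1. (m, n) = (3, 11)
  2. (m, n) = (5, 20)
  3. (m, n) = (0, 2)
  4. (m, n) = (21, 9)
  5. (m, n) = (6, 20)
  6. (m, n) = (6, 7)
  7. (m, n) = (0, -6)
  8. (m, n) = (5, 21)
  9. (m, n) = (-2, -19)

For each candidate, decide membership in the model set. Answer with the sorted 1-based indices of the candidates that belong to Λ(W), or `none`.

1, 2, 7, 8

Compute β' = (5−√29)/2 = -0.1926, so π⊥(m,n) = m -0.1926·n.
candidate 1: (m,n)=(3,11) → π∥ = 3+11·β ≈ 60.1184, π⊥ = 3+11·β' ≈ 0.8816 ∈ [0.1, 1.3) ⇒ IN Λ
candidate 2: (m,n)=(5,20) → π∥ = 5+20·β ≈ 108.8516, π⊥ = 5+20·β' ≈ 1.1484 ∈ [0.1, 1.3) ⇒ IN Λ
candidate 3: (m,n)=(0,2) → π∥ = 0+2·β ≈ 10.3852, π⊥ = 0+2·β' ≈ -0.3852 ∉ [0.1, 1.3) ⇒ out
candidate 4: (m,n)=(21,9) → π∥ = 21+9·β ≈ 67.7332, π⊥ = 21+9·β' ≈ 19.2668 ∉ [0.1, 1.3) ⇒ out
candidate 5: (m,n)=(6,20) → π∥ = 6+20·β ≈ 109.8516, π⊥ = 6+20·β' ≈ 2.1484 ∉ [0.1, 1.3) ⇒ out
candidate 6: (m,n)=(6,7) → π∥ = 6+7·β ≈ 42.3481, π⊥ = 6+7·β' ≈ 4.6519 ∉ [0.1, 1.3) ⇒ out
candidate 7: (m,n)=(0,-6) → π∥ = 0-6·β ≈ -31.1555, π⊥ = 0-6·β' ≈ 1.1555 ∈ [0.1, 1.3) ⇒ IN Λ
candidate 8: (m,n)=(5,21) → π∥ = 5+21·β ≈ 114.0442, π⊥ = 5+21·β' ≈ 0.9558 ∈ [0.1, 1.3) ⇒ IN Λ
candidate 9: (m,n)=(-2,-19) → π∥ = -2-19·β ≈ -100.6591, π⊥ = -2-19·β' ≈ 1.6591 ∉ [0.1, 1.3) ⇒ out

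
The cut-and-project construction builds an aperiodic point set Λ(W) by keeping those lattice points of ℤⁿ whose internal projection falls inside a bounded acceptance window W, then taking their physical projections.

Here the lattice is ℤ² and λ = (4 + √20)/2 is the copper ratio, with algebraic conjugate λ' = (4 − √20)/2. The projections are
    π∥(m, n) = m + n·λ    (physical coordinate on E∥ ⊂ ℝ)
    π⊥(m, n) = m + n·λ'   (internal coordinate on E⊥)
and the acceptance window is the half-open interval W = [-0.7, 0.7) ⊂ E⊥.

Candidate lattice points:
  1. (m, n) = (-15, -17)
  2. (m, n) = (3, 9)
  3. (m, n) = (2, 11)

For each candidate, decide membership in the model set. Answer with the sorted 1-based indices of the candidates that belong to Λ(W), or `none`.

λ' = (4−√20)/2 ≈ -0.23607.
candidate 1: (m,n)=(-15,-17) → π∥ = -15-17·λ ≈ -87.01316, π⊥ = -15-17·λ' ≈ -10.98684 ∉ [-0.7, 0.7) ⇒ out
candidate 2: (m,n)=(3,9) → π∥ = 3+9·λ ≈ 41.12461, π⊥ = 3+9·λ' ≈ 0.87539 ∉ [-0.7, 0.7) ⇒ out
candidate 3: (m,n)=(2,11) → π∥ = 2+11·λ ≈ 48.59675, π⊥ = 2+11·λ' ≈ -0.59675 ∈ [-0.7, 0.7) ⇒ IN Λ

3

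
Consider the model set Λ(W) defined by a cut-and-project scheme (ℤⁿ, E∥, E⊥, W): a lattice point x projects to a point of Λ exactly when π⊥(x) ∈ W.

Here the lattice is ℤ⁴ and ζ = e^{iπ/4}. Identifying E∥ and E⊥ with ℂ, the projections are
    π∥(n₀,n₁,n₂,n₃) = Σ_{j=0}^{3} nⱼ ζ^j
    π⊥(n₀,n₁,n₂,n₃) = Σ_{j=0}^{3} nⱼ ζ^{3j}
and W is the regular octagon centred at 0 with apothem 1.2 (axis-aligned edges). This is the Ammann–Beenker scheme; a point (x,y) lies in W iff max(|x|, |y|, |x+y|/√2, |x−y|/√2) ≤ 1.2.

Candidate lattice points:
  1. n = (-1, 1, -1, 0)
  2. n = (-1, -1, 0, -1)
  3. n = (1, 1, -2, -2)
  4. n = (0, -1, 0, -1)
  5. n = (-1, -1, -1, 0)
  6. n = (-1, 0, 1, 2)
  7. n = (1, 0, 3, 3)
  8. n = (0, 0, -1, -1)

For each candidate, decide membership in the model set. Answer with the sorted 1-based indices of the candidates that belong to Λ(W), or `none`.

Internal map: ζ^{3j} for j=0..3 gives (1,0), (−√2/2,√2/2), (0,−1), (√2/2,√2/2).
candidate 1: n = (-1, 1, -1, 0) → π⊥ ≈ (-1.707107, +1.707107); max(|x|,|y|,|x±y|/√2) = 2.414214 > 1.2 ⇒ ∉ W
candidate 2: n = (-1, -1, 0, -1) → π⊥ ≈ (-1.000000, -1.414214); max(|x|,|y|,|x±y|/√2) = 1.707107 > 1.2 ⇒ ∉ W
candidate 3: n = (1, 1, -2, -2) → π⊥ ≈ (-1.121320, +1.292893); max(|x|,|y|,|x±y|/√2) = 1.707107 > 1.2 ⇒ ∉ W
candidate 4: n = (0, -1, 0, -1) → π⊥ ≈ (+0.000000, -1.414214); max(|x|,|y|,|x±y|/√2) = 1.414214 > 1.2 ⇒ ∉ W
candidate 5: n = (-1, -1, -1, 0) → π⊥ ≈ (-0.292893, +0.292893); max(|x|,|y|,|x±y|/√2) = 0.414214 ≤ 1.2 ⇒ ∈ W
candidate 6: n = (-1, 0, 1, 2) → π⊥ ≈ (+0.414214, +0.414214); max(|x|,|y|,|x±y|/√2) = 0.585786 ≤ 1.2 ⇒ ∈ W
candidate 7: n = (1, 0, 3, 3) → π⊥ ≈ (+3.121320, -0.878680); max(|x|,|y|,|x±y|/√2) = 3.121320 > 1.2 ⇒ ∉ W
candidate 8: n = (0, 0, -1, -1) → π⊥ ≈ (-0.707107, +0.292893); max(|x|,|y|,|x±y|/√2) = 0.707107 ≤ 1.2 ⇒ ∈ W

5, 6, 8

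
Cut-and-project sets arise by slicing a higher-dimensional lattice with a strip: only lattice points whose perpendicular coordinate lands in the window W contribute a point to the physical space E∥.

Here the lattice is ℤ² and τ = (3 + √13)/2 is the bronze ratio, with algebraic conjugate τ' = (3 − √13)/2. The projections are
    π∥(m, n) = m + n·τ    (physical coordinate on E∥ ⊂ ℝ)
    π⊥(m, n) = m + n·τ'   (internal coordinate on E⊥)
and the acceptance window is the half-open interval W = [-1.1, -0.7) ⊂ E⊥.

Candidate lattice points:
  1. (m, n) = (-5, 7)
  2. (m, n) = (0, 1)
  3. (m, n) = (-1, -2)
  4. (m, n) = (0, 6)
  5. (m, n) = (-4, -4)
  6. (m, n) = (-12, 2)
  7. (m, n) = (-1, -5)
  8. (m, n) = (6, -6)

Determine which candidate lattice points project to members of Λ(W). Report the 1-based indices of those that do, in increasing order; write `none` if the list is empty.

Compute τ' = (3−√13)/2 = -0.302776, so π⊥(m,n) = m -0.302776·n.
candidate 1: (m,n)=(-5,7) → π∥ = -5+7·τ ≈ 18.119429, π⊥ = -5+7·τ' ≈ -7.119429 ∉ [-1.1, -0.7) ⇒ out
candidate 2: (m,n)=(0,1) → π∥ = 0+1·τ ≈ 3.302776, π⊥ = 0+1·τ' ≈ -0.302776 ∉ [-1.1, -0.7) ⇒ out
candidate 3: (m,n)=(-1,-2) → π∥ = -1-2·τ ≈ -7.605551, π⊥ = -1-2·τ' ≈ -0.394449 ∉ [-1.1, -0.7) ⇒ out
candidate 4: (m,n)=(0,6) → π∥ = 0+6·τ ≈ 19.816654, π⊥ = 0+6·τ' ≈ -1.816654 ∉ [-1.1, -0.7) ⇒ out
candidate 5: (m,n)=(-4,-4) → π∥ = -4-4·τ ≈ -17.211103, π⊥ = -4-4·τ' ≈ -2.788897 ∉ [-1.1, -0.7) ⇒ out
candidate 6: (m,n)=(-12,2) → π∥ = -12+2·τ ≈ -5.394449, π⊥ = -12+2·τ' ≈ -12.605551 ∉ [-1.1, -0.7) ⇒ out
candidate 7: (m,n)=(-1,-5) → π∥ = -1-5·τ ≈ -17.513878, π⊥ = -1-5·τ' ≈ 0.513878 ∉ [-1.1, -0.7) ⇒ out
candidate 8: (m,n)=(6,-6) → π∥ = 6-6·τ ≈ -13.816654, π⊥ = 6-6·τ' ≈ 7.816654 ∉ [-1.1, -0.7) ⇒ out

none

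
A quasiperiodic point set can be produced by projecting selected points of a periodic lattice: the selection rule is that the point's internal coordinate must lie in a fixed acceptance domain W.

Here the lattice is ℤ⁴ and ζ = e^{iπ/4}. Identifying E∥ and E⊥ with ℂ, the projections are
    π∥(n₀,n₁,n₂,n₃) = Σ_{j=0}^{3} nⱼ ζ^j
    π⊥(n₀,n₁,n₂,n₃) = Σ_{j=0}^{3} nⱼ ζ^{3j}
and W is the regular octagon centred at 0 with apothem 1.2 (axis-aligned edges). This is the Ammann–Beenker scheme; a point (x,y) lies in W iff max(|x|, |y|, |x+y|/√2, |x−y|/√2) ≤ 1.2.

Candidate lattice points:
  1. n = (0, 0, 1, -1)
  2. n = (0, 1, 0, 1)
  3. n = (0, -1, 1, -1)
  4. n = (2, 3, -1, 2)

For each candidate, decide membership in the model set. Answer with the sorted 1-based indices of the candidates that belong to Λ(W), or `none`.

Internal map: ζ^{3j} for j=0..3 gives (1,0), (−√2/2,√2/2), (0,−1), (√2/2,√2/2).
candidate 1: n = (0, 0, 1, -1) → π⊥ ≈ (-0.7071, -1.7071); max(|x|,|y|,|x±y|/√2) = 1.7071 > 1.2 ⇒ ∉ W
candidate 2: n = (0, 1, 0, 1) → π⊥ ≈ (+0.0000, +1.4142); max(|x|,|y|,|x±y|/√2) = 1.4142 > 1.2 ⇒ ∉ W
candidate 3: n = (0, -1, 1, -1) → π⊥ ≈ (+0.0000, -2.4142); max(|x|,|y|,|x±y|/√2) = 2.4142 > 1.2 ⇒ ∉ W
candidate 4: n = (2, 3, -1, 2) → π⊥ ≈ (+1.2929, +4.5355); max(|x|,|y|,|x±y|/√2) = 4.5355 > 1.2 ⇒ ∉ W

none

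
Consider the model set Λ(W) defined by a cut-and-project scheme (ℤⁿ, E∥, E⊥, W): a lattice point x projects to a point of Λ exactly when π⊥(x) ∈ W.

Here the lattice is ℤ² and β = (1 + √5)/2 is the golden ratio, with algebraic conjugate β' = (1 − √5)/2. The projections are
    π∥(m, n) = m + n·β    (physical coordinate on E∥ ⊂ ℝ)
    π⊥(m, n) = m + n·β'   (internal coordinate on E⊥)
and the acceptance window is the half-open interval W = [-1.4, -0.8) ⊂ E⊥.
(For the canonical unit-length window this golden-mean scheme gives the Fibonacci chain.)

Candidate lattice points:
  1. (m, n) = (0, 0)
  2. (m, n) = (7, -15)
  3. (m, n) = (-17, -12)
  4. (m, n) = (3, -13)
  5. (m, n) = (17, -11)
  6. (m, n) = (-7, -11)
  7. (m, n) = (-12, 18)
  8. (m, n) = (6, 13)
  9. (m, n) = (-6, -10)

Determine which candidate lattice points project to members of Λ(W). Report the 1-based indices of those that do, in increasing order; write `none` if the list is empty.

none

Compute β' = (1−√5)/2 = -0.6180, so π⊥(m,n) = m -0.6180·n.
[1] lift (0,0): star map gives 0.0000; window check -1.4 ≤ 0.0000 < -0.8 is false → out
[2] lift (7,-15): star map gives 16.2705; window check -1.4 ≤ 16.2705 < -0.8 is false → out
[3] lift (-17,-12): star map gives -9.5836; window check -1.4 ≤ -9.5836 < -0.8 is false → out
[4] lift (3,-13): star map gives 11.0344; window check -1.4 ≤ 11.0344 < -0.8 is false → out
[5] lift (17,-11): star map gives 23.7984; window check -1.4 ≤ 23.7984 < -0.8 is false → out
[6] lift (-7,-11): star map gives -0.2016; window check -1.4 ≤ -0.2016 < -0.8 is false → out
[7] lift (-12,18): star map gives -23.1246; window check -1.4 ≤ -23.1246 < -0.8 is false → out
[8] lift (6,13): star map gives -2.0344; window check -1.4 ≤ -2.0344 < -0.8 is false → out
[9] lift (-6,-10): star map gives 0.1803; window check -1.4 ≤ 0.1803 < -0.8 is false → out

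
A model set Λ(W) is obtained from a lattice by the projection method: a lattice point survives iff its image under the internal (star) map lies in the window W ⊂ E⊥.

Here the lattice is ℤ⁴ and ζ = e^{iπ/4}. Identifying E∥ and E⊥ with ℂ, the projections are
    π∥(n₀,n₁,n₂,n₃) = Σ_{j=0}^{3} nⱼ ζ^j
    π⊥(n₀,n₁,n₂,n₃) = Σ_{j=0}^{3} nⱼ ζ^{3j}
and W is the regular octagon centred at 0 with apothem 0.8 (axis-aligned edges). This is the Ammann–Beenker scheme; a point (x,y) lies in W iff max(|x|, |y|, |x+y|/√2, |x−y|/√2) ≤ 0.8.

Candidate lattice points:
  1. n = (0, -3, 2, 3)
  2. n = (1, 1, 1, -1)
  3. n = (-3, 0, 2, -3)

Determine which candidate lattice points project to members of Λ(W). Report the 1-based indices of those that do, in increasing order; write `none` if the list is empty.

With ζ = e^{iπ/4} the internal vectors are ζ^0,ζ^3,ζ^6,ζ^9.
#1 (0, -3, 2, 3): internal (4.2426, -2.0000); octagon support 4.4142 vs apothem 0.8 → ∉ W
#2 (1, 1, 1, -1): internal (-0.4142, -1.0000); octagon support 1.0000 vs apothem 0.8 → ∉ W
#3 (-3, 0, 2, -3): internal (-5.1213, -4.1213); octagon support 6.5355 vs apothem 0.8 → ∉ W

none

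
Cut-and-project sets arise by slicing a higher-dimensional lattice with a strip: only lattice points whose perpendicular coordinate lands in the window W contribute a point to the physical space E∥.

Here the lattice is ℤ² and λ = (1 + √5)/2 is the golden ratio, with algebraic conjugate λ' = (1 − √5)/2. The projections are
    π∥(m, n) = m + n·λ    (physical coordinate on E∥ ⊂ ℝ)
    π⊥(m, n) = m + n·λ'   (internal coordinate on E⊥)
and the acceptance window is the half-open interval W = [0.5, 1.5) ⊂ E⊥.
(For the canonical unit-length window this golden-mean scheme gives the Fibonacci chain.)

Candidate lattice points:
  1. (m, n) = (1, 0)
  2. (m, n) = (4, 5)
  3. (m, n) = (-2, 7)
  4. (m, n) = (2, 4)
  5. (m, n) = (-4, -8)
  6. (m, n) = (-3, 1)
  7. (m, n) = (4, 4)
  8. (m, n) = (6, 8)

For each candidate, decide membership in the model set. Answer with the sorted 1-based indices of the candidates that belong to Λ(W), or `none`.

Compute λ' = (1−√5)/2 = -0.61803, so π⊥(m,n) = m -0.61803·n.
candidate 1: (m,n)=(1,0) → π∥ = 1+0·λ ≈ 1.00000, π⊥ = 1+0·λ' ≈ 1.00000 ∈ [0.5, 1.5) ⇒ IN Λ
candidate 2: (m,n)=(4,5) → π∥ = 4+5·λ ≈ 12.09017, π⊥ = 4+5·λ' ≈ 0.90983 ∈ [0.5, 1.5) ⇒ IN Λ
candidate 3: (m,n)=(-2,7) → π∥ = -2+7·λ ≈ 9.32624, π⊥ = -2+7·λ' ≈ -6.32624 ∉ [0.5, 1.5) ⇒ out
candidate 4: (m,n)=(2,4) → π∥ = 2+4·λ ≈ 8.47214, π⊥ = 2+4·λ' ≈ -0.47214 ∉ [0.5, 1.5) ⇒ out
candidate 5: (m,n)=(-4,-8) → π∥ = -4-8·λ ≈ -16.94427, π⊥ = -4-8·λ' ≈ 0.94427 ∈ [0.5, 1.5) ⇒ IN Λ
candidate 6: (m,n)=(-3,1) → π∥ = -3+1·λ ≈ -1.38197, π⊥ = -3+1·λ' ≈ -3.61803 ∉ [0.5, 1.5) ⇒ out
candidate 7: (m,n)=(4,4) → π∥ = 4+4·λ ≈ 10.47214, π⊥ = 4+4·λ' ≈ 1.52786 ∉ [0.5, 1.5) ⇒ out
candidate 8: (m,n)=(6,8) → π∥ = 6+8·λ ≈ 18.94427, π⊥ = 6+8·λ' ≈ 1.05573 ∈ [0.5, 1.5) ⇒ IN Λ

1, 2, 5, 8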